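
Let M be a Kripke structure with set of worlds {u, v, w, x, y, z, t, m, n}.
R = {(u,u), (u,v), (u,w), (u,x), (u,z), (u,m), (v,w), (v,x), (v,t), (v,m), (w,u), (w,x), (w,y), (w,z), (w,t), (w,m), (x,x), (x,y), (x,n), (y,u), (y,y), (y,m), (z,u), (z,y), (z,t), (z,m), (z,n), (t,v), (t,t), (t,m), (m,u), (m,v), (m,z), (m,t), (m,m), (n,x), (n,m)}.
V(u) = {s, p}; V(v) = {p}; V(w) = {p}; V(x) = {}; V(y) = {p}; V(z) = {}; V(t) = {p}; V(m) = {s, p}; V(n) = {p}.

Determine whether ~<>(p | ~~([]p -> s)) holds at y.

At y: <>(p | ~~([]p -> s)) is true, so ~<>(p | ~~([]p -> s)) is false.
  At y: <>(p | ~~([]p -> s)) requires p | ~~([]p -> s) at some successor in {u, y, m}.
    p | ~~([]p -> s) holds at u, so <>(p | ~~([]p -> s)) is true at y.
      At u: p is true, ~~([]p -> s) is true, so p | ~~([]p -> s) is true.

No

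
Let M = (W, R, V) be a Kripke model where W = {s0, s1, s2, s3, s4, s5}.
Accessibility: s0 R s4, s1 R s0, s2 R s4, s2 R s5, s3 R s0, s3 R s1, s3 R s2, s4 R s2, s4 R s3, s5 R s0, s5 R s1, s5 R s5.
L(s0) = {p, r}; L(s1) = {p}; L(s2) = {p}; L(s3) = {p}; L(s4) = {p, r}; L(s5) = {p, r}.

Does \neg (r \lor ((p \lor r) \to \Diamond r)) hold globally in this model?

No

Let φ = \neg (r \lor ((p \lor r) \to \Diamond r)). Evaluate φ at each world:
  s0 (successors {s4}): φ is false.
  s1 (successors {s0}): φ is false.
  s2 (successors {s4, s5}): φ is false.
  s3 (successors {s0, s1, s2}): φ is false.
  s4 (successors {s2, s3}): φ is false.
  s5 (successors {s0, s1, s5}): φ is false.
Detail at s0 (counterexample):
  At s0: r \lor ((p \lor r) \to \Diamond r) is true, so \neg (r \lor ((p \lor r) \to \Diamond r)) is false.
    At s0: r is true, (p \lor r) \to \Diamond r is true, so r \lor ((p \lor r) \to \Diamond r) is true.
      At s0: p \lor r is true, \Diamond r is true, so (p \lor r) \to \Diamond r is true.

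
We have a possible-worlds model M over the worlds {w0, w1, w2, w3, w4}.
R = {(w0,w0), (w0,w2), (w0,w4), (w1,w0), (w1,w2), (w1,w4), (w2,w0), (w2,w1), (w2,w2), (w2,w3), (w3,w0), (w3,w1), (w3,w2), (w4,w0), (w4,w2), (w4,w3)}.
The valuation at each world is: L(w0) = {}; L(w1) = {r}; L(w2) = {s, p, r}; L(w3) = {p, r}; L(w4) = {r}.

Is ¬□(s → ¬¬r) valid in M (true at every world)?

Let φ = ¬□(s → ¬¬r). Evaluate φ at each world:
  w0 (successors {w0, w2, w4}): φ is false.
  w1 (successors {w0, w2, w4}): φ is false.
  w2 (successors {w0, w1, w2, w3}): φ is false.
  w3 (successors {w0, w1, w2}): φ is false.
  w4 (successors {w0, w2, w3}): φ is false.
Detail at w0 (counterexample):
  At w0: □(s → ¬¬r) is true, so ¬□(s → ¬¬r) is false.
    At w0: □(s → ¬¬r) requires s → ¬¬r at every successor {w0, w2, w4}.
      At w0: s → ¬¬r is true.
      At w2: s → ¬¬r is true.
      At w4: s → ¬¬r is true.
    So □(s → ¬¬r) is true at w0.

No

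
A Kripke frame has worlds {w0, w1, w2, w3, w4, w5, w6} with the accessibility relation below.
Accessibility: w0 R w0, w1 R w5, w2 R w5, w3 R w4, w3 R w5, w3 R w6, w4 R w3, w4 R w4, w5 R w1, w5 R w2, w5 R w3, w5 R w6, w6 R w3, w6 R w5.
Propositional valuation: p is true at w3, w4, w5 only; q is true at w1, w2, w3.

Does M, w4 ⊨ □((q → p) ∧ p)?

Yes

Recall that □ψ holds at a world iff ψ holds at every accessible world, and ◇ψ holds iff ψ holds at some accessible world.
At w4: □((q → p) ∧ p) requires (q → p) ∧ p at every successor {w3, w4}.
  At w3: (q → p) ∧ p is true.
  At w4: (q → p) ∧ p is true.
So □((q → p) ∧ p) is true at w4.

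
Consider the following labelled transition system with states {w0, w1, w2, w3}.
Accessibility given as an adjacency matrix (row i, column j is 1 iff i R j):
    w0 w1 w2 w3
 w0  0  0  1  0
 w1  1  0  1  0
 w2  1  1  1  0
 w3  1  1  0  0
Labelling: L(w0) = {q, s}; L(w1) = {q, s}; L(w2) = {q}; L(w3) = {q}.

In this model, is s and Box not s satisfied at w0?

Yes

At w0: s is true, Box not s is true, so s and Box not s is true.
  At w0: Box not s requires not s at every successor {w2}.
    At w2: not s is true.
  So Box not s is true at w0.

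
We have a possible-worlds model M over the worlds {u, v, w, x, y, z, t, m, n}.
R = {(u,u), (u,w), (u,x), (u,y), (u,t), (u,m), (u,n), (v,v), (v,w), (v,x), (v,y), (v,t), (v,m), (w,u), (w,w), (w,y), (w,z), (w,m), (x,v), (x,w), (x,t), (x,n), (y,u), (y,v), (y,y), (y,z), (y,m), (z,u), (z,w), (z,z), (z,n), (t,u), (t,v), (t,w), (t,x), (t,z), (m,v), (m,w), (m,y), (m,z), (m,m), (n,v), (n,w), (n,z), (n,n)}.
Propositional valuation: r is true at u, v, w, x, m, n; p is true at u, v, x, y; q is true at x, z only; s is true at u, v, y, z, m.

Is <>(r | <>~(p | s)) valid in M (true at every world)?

Yes

Recall that <>ψ holds at a world iff ψ holds at some accessible world.
Let φ = <>(r | <>~(p | s)). Evaluate φ at each world:
  u (successors {u, w, x, y, t, m, n}): φ is true.
  v (successors {v, w, x, y, t, m}): φ is true.
  w (successors {u, w, y, z, m}): φ is true.
  x (successors {v, w, t, n}): φ is true.
  y (successors {u, v, y, z, m}): φ is true.
  z (successors {u, w, z, n}): φ is true.
  t (successors {u, v, w, x, z}): φ is true.
  m (successors {v, w, y, z, m}): φ is true.
  n (successors {v, w, z, n}): φ is true.
For instance, at x:
  At x: <>(r | <>~(p | s)) requires r | <>~(p | s) at some successor in {v, w, t, n}.
    r | <>~(p | s) holds at v, so <>(r | <>~(p | s)) is true at x.
      At v: r is true, <>~(p | s) is true, so r | <>~(p | s) is true.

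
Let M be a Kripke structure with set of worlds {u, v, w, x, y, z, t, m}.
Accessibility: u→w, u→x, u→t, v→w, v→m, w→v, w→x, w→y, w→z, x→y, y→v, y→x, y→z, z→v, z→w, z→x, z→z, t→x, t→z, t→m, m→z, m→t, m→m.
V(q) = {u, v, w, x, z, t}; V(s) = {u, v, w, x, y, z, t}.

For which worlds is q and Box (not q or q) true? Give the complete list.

Let φ = q and Box (not q or q). Evaluate φ at each world:
  u (successors {w, x, t}): φ is true.
  v (successors {w, m}): φ is true.
  w (successors {v, x, y, z}): φ is true.
  x (successors {y}): φ is true.
  y (successors {v, x, z}): φ is false.
  z (successors {v, w, x, z}): φ is true.
  t (successors {x, z, m}): φ is true.
  m (successors {z, t, m}): φ is false.
For instance, at w:
  At w: q is true, Box (not q or q) is true, so q and Box (not q or q) is true.
    At w: Box (not q or q) requires not q or q at every successor {v, x, y, z}.
      At v: not q or q is true.
      At x: not q or q is true.
      At y: not q or q is true.
      At z: not q or q is true.
    So Box (not q or q) is true at w.
Satisfying worlds: {u, v, w, x, z, t}

u, v, w, x, z, t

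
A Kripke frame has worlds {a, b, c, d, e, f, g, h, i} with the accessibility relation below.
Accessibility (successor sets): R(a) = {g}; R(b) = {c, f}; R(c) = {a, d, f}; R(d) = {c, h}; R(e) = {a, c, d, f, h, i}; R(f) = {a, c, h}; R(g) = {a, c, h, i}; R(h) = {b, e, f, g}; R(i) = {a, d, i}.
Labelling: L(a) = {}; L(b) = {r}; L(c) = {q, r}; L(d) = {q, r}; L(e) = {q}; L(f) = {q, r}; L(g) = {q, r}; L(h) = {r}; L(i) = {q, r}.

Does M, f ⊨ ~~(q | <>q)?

At f: ~(q | <>q) is false, so ~~(q | <>q) is true.
  At f: q | <>q is true, so ~(q | <>q) is false.
    At f: q is true, <>q is true, so q | <>q is true.
      At f: <>q requires q at some successor in {a, c, h}.
        q holds at c, so <>q is true at f.

Yes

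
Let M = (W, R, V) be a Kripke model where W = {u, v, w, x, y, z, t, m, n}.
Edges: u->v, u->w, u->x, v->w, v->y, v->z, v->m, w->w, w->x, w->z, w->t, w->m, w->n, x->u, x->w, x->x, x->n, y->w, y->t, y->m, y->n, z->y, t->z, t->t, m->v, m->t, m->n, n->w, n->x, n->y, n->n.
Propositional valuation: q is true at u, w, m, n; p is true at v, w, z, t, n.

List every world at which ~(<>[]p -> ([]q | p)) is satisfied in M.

Let φ = ~(<>[]p -> ([]q | p)). Evaluate φ at each world:
  u (successors {v, w, x}): φ is false.
  v (successors {w, y, z, m}): φ is false.
  w (successors {w, x, z, t, m, n}): φ is false.
  x (successors {u, w, x, n}): φ is false.
  y (successors {w, t, m, n}): φ is true.
  z (successors {y}): φ is false.
  t (successors {z, t}): φ is false.
  m (successors {v, t, n}): φ is true.
  n (successors {w, x, y, n}): φ is false.
For instance, at v:
  At v: <>[]p -> ([]q | p) is true, so ~(<>[]p -> ([]q | p)) is false.
    At v: <>[]p is true, []q | p is true, so <>[]p -> ([]q | p) is true.
      At v: <>[]p requires []p at some successor in {w, y, z, m}.
        []p holds at m, so <>[]p is true at v.
      At v: []q is false, p is true, so []q | p is true.
Satisfying worlds: {y, m}

y, m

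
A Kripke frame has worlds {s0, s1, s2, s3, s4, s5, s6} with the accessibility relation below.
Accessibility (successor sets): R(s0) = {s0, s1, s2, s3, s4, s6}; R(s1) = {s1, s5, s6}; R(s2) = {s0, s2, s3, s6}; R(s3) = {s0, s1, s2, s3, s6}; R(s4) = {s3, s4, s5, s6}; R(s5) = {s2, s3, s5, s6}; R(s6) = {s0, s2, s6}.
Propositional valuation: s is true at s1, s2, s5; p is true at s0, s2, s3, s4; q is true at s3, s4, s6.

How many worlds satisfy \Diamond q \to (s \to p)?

Recall that \Diamond ψ holds at a world iff ψ holds at some accessible world.
Let φ = \Diamond q \to (s \to p). Evaluate φ at each world:
  s0 (successors {s0, s1, s2, s3, s4, s6}): φ is true.
  s1 (successors {s1, s5, s6}): φ is false.
  s2 (successors {s0, s2, s3, s6}): φ is true.
  s3 (successors {s0, s1, s2, s3, s6}): φ is true.
  s4 (successors {s3, s4, s5, s6}): φ is true.
  s5 (successors {s2, s3, s5, s6}): φ is false.
  s6 (successors {s0, s2, s6}): φ is true.
For instance, at s2:
  At s2: \Diamond q is true, s \to p is true, so \Diamond q \to (s \to p) is true.
    At s2: \Diamond q requires q at some successor in {s0, s2, s3, s6}.
      q holds at s3, so \Diamond q is true at s2.
Satisfying worlds: {s0, s2, s3, s4, s6}

5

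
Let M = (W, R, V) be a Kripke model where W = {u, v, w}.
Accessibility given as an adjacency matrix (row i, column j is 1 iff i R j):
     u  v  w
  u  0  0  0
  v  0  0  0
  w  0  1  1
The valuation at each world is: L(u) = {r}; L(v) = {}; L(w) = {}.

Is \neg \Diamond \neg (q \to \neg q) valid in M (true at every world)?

Recall that \Diamond ψ holds at a world iff ψ holds at some accessible world.
Let φ = \neg \Diamond \neg (q \to \neg q). Evaluate φ at each world:
  u (successors ∅): φ is true.
  v (successors ∅): φ is true.
  w (successors {v, w}): φ is true.
For instance, at w:
  At w: \Diamond \neg (q \to \neg q) is false, so \neg \Diamond \neg (q \to \neg q) is true.
    At w: \Diamond \neg (q \to \neg q) requires \neg (q \to \neg q) at some successor in {v, w}.
      At v: \neg (q \to \neg q) is false.
      At w: \neg (q \to \neg q) is false.
    So \Diamond \neg (q \to \neg q) is false at w.

Yes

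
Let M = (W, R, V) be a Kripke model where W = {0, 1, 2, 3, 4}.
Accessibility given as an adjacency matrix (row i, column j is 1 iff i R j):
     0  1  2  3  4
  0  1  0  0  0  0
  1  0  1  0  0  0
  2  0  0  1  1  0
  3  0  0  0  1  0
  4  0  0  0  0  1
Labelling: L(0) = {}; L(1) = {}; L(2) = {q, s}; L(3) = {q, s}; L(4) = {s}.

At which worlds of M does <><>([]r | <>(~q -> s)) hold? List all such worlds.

Let φ = <><>([]r | <>(~q -> s)). Evaluate φ at each world:
  0 (successors {0}): φ is false.
  1 (successors {1}): φ is false.
  2 (successors {2, 3}): φ is true.
  3 (successors {3}): φ is true.
  4 (successors {4}): φ is true.
For instance, at 1:
  At 1: <><>([]r | <>(~q -> s)) requires <>([]r | <>(~q -> s)) at some successor in {1}.
    At 1: <>([]r | <>(~q -> s)) is false.
  So <><>([]r | <>(~q -> s)) is false at 1.
Satisfying worlds: {2, 3, 4}

2, 3, 4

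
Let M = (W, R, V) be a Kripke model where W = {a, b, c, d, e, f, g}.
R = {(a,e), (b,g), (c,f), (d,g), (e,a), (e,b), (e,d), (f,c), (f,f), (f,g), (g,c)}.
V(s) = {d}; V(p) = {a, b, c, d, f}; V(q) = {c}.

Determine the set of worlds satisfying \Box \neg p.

a, b, d

Let φ = \Box \neg p. Evaluate φ at each world:
  a (successors {e}): φ is true.
  b (successors {g}): φ is true.
  c (successors {f}): φ is false.
  d (successors {g}): φ is true.
  e (successors {a, b, d}): φ is false.
  f (successors {c, f, g}): φ is false.
  g (successors {c}): φ is false.
For instance, at f:
  At f: \Box \neg p requires \neg p at every successor {c, f, g}.
    \neg p fails at c, so \Box \neg p is false at f.
Satisfying worlds: {a, b, d}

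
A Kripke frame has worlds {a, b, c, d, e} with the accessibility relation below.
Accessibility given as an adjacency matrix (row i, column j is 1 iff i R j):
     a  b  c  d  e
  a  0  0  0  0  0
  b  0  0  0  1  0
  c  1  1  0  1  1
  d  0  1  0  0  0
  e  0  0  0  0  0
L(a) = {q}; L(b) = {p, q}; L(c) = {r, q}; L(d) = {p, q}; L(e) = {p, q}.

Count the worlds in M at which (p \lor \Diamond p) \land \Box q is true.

4

Recall that \Box ψ holds at a world iff ψ holds at every accessible world, and \Diamond ψ holds iff ψ holds at some accessible world.
Let φ = (p \lor \Diamond p) \land \Box q. Evaluate φ at each world:
  a (successors ∅): φ is false.
  b (successors {d}): φ is true.
  c (successors {a, b, d, e}): φ is true.
  d (successors {b}): φ is true.
  e (successors ∅): φ is true.
For instance, at c:
  At c: p \lor \Diamond p is true, \Box q is true, so (p \lor \Diamond p) \land \Box q is true.
    At c: p is false, \Diamond p is true, so p \lor \Diamond p is true.
      At c: \Diamond p requires p at some successor in {a, b, d, e}.
        p holds at b, so \Diamond p is true at c.
    At c: \Box q requires q at every successor {a, b, d, e}.
      At a: q is true.
      At b: q is true.
      At d: q is true.
      At e: q is true.
    So \Box q is true at c.
Satisfying worlds: {b, c, d, e}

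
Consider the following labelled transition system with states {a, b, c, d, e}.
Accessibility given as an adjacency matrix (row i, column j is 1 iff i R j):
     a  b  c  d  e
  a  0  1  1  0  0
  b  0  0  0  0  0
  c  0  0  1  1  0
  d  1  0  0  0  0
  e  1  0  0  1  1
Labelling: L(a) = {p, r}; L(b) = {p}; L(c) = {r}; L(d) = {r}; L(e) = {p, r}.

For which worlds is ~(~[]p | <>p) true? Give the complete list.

Recall that []ψ holds at a world iff ψ holds at every accessible world, and <>ψ holds iff ψ holds at some accessible world.
Let φ = ~(~[]p | <>p). Evaluate φ at each world:
  a (successors {b, c}): φ is false.
  b (successors ∅): φ is true.
  c (successors {c, d}): φ is false.
  d (successors {a}): φ is false.
  e (successors {a, d, e}): φ is false.
For instance, at a:
  At a: ~[]p | <>p is true, so ~(~[]p | <>p) is false.
    At a: ~[]p is true, <>p is true, so ~[]p | <>p is true.
      At a: []p is false, so ~[]p is true.
      At a: <>p requires p at some successor in {b, c}.
        p holds at b, so <>p is true at a.
Satisfying worlds: {b}

b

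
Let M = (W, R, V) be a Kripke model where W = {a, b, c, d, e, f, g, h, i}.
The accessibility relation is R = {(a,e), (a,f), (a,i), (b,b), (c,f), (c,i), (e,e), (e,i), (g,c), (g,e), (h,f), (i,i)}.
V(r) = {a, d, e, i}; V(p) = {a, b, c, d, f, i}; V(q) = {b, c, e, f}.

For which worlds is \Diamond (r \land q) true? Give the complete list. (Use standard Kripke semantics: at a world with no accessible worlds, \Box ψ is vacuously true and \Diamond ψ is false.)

a, e, g

Let φ = \Diamond (r \land q). Evaluate φ at each world:
  a (successors {e, f, i}): φ is true.
  b (successors {b}): φ is false.
  c (successors {f, i}): φ is false.
  d (successors ∅): φ is false.
  e (successors {e, i}): φ is true.
  f (successors ∅): φ is false.
  g (successors {c, e}): φ is true.
  h (successors {f}): φ is false.
  i (successors {i}): φ is false.
For instance, at h:
  At h: \Diamond (r \land q) requires r \land q at some successor in {f}.
    At f: r \land q is false.
  So \Diamond (r \land q) is false at h.
Satisfying worlds: {a, e, g}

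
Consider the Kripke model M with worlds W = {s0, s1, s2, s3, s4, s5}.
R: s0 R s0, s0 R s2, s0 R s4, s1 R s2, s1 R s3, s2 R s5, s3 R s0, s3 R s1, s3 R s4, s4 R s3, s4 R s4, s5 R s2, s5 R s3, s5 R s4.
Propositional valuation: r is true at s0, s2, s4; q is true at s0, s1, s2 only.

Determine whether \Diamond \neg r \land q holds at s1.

Yes

At s1: \Diamond \neg r is true, q is true, so \Diamond \neg r \land q is true.
  At s1: \Diamond \neg r requires \neg r at some successor in {s2, s3}.
    \neg r holds at s3, so \Diamond \neg r is true at s1.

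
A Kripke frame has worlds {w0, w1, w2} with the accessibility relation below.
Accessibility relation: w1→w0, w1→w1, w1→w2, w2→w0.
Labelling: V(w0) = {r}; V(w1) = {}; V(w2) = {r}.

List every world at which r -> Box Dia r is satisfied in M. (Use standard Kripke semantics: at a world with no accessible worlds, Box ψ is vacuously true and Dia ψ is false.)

w0, w1

Let φ = r -> Box Dia r. Evaluate φ at each world:
  w0 (successors ∅): φ is true.
  w1 (successors {w0, w1, w2}): φ is true.
  w2 (successors {w0}): φ is false.
For instance, at w2:
  At w2: r is true, Box Dia r is false, so r -> Box Dia r is false.
    At w2: Box Dia r requires Dia r at every successor {w0}.
      Dia r fails at w0, so Box Dia r is false at w2.
Satisfying worlds: {w0, w1}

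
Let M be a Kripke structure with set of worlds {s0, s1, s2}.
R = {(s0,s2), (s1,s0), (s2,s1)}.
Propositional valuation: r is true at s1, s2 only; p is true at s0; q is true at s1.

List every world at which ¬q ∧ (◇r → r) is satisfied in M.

s2

Let φ = ¬q ∧ (◇r → r). Evaluate φ at each world:
  s0 (successors {s2}): φ is false.
  s1 (successors {s0}): φ is false.
  s2 (successors {s1}): φ is true.
For instance, at s1:
  At s1: ¬q is false, ◇r → r is true, so ¬q ∧ (◇r → r) is false.
    At s1: ◇r is false, r is true, so ◇r → r is true.
      At s1: ◇r requires r at some successor in {s0}.
        At s0: r is false.
      So ◇r is false at s1.
Satisfying worlds: {s2}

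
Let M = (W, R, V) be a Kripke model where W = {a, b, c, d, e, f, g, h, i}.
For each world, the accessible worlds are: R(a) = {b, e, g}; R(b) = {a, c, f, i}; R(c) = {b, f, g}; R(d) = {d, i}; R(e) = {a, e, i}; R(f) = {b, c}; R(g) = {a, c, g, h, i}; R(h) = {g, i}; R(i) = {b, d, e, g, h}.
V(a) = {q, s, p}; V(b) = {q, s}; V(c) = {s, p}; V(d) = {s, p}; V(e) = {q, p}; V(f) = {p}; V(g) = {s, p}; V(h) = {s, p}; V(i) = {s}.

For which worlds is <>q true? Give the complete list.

a, b, c, e, f, g, i

Let φ = <>q. Evaluate φ at each world:
  a (successors {b, e, g}): φ is true.
  b (successors {a, c, f, i}): φ is true.
  c (successors {b, f, g}): φ is true.
  d (successors {d, i}): φ is false.
  e (successors {a, e, i}): φ is true.
  f (successors {b, c}): φ is true.
  g (successors {a, c, g, h, i}): φ is true.
  h (successors {g, i}): φ is false.
  i (successors {b, d, e, g, h}): φ is true.
For instance, at h:
  At h: <>q requires q at some successor in {g, i}.
    At g: q is false.
    At i: q is false.
  So <>q is false at h.
Satisfying worlds: {a, b, c, e, f, g, i}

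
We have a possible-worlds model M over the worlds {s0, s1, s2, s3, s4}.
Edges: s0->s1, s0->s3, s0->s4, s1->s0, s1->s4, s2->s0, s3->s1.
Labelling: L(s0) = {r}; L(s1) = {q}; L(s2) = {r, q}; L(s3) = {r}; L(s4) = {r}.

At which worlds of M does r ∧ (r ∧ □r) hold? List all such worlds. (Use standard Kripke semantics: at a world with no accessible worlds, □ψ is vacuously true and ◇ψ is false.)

s2, s4

Let φ = r ∧ (r ∧ □r). Evaluate φ at each world:
  s0 (successors {s1, s3, s4}): φ is false.
  s1 (successors {s0, s4}): φ is false.
  s2 (successors {s0}): φ is true.
  s3 (successors {s1}): φ is false.
  s4 (successors ∅): φ is true.
For instance, at s0:
  At s0: r is true, r ∧ □r is false, so r ∧ (r ∧ □r) is false.
    At s0: r is true, □r is false, so r ∧ □r is false.
      At s0: □r requires r at every successor {s1, s3, s4}.
        r fails at s1, so □r is false at s0.
Satisfying worlds: {s2, s4}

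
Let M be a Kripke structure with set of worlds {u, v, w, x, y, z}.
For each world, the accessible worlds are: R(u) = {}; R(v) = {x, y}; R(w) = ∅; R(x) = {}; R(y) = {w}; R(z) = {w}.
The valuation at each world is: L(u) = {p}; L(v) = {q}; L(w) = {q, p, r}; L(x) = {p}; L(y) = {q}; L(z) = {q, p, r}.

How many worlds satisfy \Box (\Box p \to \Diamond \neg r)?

Let φ = \Box (\Box p \to \Diamond \neg r). Evaluate φ at each world:
  u (successors ∅): φ is true.
  v (successors {x, y}): φ is false.
  w (successors ∅): φ is true.
  x (successors ∅): φ is true.
  y (successors {w}): φ is false.
  z (successors {w}): φ is false.
For instance, at z:
  At z: \Box (\Box p \to \Diamond \neg r) requires \Box p \to \Diamond \neg r at every successor {w}.
    \Box p \to \Diamond \neg r fails at w, so \Box (\Box p \to \Diamond \neg r) is false at z.
      At w: \Box p is true, \Diamond \neg r is false, so \Box p \to \Diamond \neg r is false.
Satisfying worlds: {u, w, x}

3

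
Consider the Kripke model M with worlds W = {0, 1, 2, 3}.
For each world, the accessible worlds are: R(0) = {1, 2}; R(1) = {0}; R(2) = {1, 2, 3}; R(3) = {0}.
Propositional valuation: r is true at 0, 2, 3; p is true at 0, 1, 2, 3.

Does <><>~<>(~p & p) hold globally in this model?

Let φ = <><>~<>(~p & p). Evaluate φ at each world:
  0 (successors {1, 2}): φ is true.
  1 (successors {0}): φ is true.
  2 (successors {1, 2, 3}): φ is true.
  3 (successors {0}): φ is true.
For instance, at 0:
  At 0: <><>~<>(~p & p) requires <>~<>(~p & p) at some successor in {1, 2}.
    <>~<>(~p & p) holds at 1, so <><>~<>(~p & p) is true at 0.
      At 1: <>~<>(~p & p) requires ~<>(~p & p) at some successor in {0}.
        ~<>(~p & p) holds at 0, so <>~<>(~p & p) is true at 1.

Yes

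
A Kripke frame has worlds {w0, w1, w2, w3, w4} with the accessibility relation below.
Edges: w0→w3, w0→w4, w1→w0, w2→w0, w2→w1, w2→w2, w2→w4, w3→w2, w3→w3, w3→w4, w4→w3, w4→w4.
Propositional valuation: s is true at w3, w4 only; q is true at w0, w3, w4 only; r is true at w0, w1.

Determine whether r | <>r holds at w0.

Yes

At w0: r is true, <>r is false, so r | <>r is true.
  At w0: <>r requires r at some successor in {w3, w4}.
    At w3: r is false.
    At w4: r is false.
  So <>r is false at w0.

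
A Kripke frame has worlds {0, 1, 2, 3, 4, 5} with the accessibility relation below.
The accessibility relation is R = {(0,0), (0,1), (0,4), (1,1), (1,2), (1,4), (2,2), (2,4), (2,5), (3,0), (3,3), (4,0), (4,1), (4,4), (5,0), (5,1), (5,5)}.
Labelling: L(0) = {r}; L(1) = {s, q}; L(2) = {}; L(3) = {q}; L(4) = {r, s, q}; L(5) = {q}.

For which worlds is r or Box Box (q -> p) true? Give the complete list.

Let φ = r or Box Box (q -> p). Evaluate φ at each world:
  0 (successors {0, 1, 4}): φ is true.
  1 (successors {1, 2, 4}): φ is false.
  2 (successors {2, 4, 5}): φ is false.
  3 (successors {0, 3}): φ is false.
  4 (successors {0, 1, 4}): φ is true.
  5 (successors {0, 1, 5}): φ is false.
For instance, at 4:
  At 4: r is true, Box Box (q -> p) is false, so r or Box Box (q -> p) is true.
    At 4: Box Box (q -> p) requires Box (q -> p) at every successor {0, 1, 4}.
      Box (q -> p) fails at 0, so Box Box (q -> p) is false at 4.
Satisfying worlds: {0, 4}

0, 4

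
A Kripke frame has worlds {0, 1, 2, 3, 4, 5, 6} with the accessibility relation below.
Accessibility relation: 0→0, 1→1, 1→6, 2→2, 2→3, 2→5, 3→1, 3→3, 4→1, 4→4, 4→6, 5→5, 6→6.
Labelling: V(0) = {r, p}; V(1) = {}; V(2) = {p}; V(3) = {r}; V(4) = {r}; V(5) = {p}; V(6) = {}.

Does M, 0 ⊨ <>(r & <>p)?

Recall that <>ψ holds at a world iff ψ holds at some accessible world.
At 0: <>(r & <>p) requires r & <>p at some successor in {0}.
  r & <>p holds at 0, so <>(r & <>p) is true at 0.
    At 0: r is true, <>p is true, so r & <>p is true.
      At 0: <>p requires p at some successor in {0}.
        p holds at 0, so <>p is true at 0.

Yes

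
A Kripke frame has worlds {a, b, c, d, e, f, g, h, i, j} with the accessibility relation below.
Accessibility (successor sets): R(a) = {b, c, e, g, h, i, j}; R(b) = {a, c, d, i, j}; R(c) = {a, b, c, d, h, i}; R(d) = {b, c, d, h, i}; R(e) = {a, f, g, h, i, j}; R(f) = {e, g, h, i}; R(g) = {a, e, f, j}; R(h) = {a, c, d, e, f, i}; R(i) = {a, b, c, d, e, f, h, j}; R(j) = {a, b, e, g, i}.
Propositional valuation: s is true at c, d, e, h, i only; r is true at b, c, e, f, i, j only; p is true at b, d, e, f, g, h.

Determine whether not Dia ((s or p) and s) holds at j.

No

At j: Dia ((s or p) and s) is true, so not Dia ((s or p) and s) is false.
  At j: Dia ((s or p) and s) requires (s or p) and s at some successor in {a, b, e, g, i}.
    (s or p) and s holds at e, so Dia ((s or p) and s) is true at j.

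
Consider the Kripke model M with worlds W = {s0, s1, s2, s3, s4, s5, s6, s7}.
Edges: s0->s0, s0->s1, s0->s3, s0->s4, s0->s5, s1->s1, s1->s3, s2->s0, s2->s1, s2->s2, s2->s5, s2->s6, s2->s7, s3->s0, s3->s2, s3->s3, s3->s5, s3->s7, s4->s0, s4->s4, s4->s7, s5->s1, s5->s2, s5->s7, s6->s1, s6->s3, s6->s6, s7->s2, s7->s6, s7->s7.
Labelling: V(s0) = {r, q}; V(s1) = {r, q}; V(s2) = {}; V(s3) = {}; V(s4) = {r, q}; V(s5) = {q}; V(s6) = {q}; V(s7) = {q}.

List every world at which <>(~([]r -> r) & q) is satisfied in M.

Let φ = <>(~([]r -> r) & q). Evaluate φ at each world:
  s0 (successors {s0, s1, s3, s4, s5}): φ is false.
  s1 (successors {s1, s3}): φ is false.
  s2 (successors {s0, s1, s2, s5, s6, s7}): φ is false.
  s3 (successors {s0, s2, s3, s5, s7}): φ is false.
  s4 (successors {s0, s4, s7}): φ is false.
  s5 (successors {s1, s2, s7}): φ is false.
  s6 (successors {s1, s3, s6}): φ is false.
  s7 (successors {s2, s6, s7}): φ is false.
For instance, at s6:
  At s6: <>(~([]r -> r) & q) requires ~([]r -> r) & q at some successor in {s1, s3, s6}.
    At s1: ~([]r -> r) & q is false.
    At s3: ~([]r -> r) & q is false.
    At s6: ~([]r -> r) & q is false.
  So <>(~([]r -> r) & q) is false at s6.
Satisfying worlds: none.

none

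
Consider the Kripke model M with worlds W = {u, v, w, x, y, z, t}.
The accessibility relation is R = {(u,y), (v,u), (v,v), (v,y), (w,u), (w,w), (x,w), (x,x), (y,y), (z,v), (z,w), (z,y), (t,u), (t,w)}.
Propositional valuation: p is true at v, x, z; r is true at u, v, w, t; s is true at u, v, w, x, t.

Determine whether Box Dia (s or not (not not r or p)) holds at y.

Yes

At y: Box Dia (s or not (not not r or p)) requires Dia (s or not (not not r or p)) at every successor {y}.
    At y: Dia (s or not (not not r or p)) requires s or not (not not r or p) at some successor in {y}.
      s or not (not not r or p) holds at y, so Dia (s or not (not not r or p)) is true at y.
So Box Dia (s or not (not not r or p)) is true at y.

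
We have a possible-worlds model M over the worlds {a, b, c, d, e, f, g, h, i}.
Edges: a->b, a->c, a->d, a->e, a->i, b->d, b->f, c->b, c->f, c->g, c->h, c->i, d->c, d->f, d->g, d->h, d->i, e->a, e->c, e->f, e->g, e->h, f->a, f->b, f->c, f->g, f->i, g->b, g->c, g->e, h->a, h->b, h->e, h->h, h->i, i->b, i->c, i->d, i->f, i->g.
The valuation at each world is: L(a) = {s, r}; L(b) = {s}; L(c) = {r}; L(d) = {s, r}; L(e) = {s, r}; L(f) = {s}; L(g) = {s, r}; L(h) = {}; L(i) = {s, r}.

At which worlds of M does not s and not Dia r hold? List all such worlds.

none

Recall that Dia ψ holds at a world iff ψ holds at some accessible world.
Let φ = not s and not Dia r. Evaluate φ at each world:
  a (successors {b, c, d, e, i}): φ is false.
  b (successors {d, f}): φ is false.
  c (successors {b, f, g, h, i}): φ is false.
  d (successors {c, f, g, h, i}): φ is false.
  e (successors {a, c, f, g, h}): φ is false.
  f (successors {a, b, c, g, i}): φ is false.
  g (successors {b, c, e}): φ is false.
  h (successors {a, b, e, h, i}): φ is false.
  i (successors {b, c, d, f, g}): φ is false.
For instance, at g:
  At g: not s is false, not Dia r is false, so not s and not Dia r is false.
    At g: Dia r is true, so not Dia r is false.
      At g: Dia r requires r at some successor in {b, c, e}.
        r holds at c, so Dia r is true at g.
Satisfying worlds: none.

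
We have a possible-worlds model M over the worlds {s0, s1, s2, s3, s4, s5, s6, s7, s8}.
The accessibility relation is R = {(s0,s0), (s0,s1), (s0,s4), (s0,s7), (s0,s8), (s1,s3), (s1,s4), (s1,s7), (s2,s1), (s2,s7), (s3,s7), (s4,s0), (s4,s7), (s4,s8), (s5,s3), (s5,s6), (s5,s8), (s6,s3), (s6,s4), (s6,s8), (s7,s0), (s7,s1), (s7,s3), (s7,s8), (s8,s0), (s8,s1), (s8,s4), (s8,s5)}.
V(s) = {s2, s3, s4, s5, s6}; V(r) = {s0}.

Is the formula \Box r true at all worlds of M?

Let φ = \Box r. Evaluate φ at each world:
  s0 (successors {s0, s1, s4, s7, s8}): φ is false.
  s1 (successors {s3, s4, s7}): φ is false.
  s2 (successors {s1, s7}): φ is false.
  s3 (successors {s7}): φ is false.
  s4 (successors {s0, s7, s8}): φ is false.
  s5 (successors {s3, s6, s8}): φ is false.
  s6 (successors {s3, s4, s8}): φ is false.
  s7 (successors {s0, s1, s3, s8}): φ is false.
  s8 (successors {s0, s1, s4, s5}): φ is false.
Detail at s0 (counterexample):
  At s0: \Box r requires r at every successor {s0, s1, s4, s7, s8}.
    r fails at s1, so \Box r is false at s0.

No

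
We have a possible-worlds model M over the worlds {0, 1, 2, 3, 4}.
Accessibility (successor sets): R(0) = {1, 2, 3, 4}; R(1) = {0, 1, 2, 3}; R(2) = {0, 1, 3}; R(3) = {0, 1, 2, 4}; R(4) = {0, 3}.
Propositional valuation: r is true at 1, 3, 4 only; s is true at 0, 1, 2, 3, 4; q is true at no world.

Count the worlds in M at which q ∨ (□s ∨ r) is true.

5

Let φ = q ∨ (□s ∨ r). Evaluate φ at each world:
  0 (successors {1, 2, 3, 4}): φ is true.
  1 (successors {0, 1, 2, 3}): φ is true.
  2 (successors {0, 1, 3}): φ is true.
  3 (successors {0, 1, 2, 4}): φ is true.
  4 (successors {0, 3}): φ is true.
For instance, at 4:
  At 4: q is false, □s ∨ r is true, so q ∨ (□s ∨ r) is true.
    At 4: □s is true, r is true, so □s ∨ r is true.
      At 4: □s requires s at every successor {0, 3}.
        At 0: s is true.
        At 3: s is true.
      So □s is true at 4.
Satisfying worlds: {0, 1, 2, 3, 4}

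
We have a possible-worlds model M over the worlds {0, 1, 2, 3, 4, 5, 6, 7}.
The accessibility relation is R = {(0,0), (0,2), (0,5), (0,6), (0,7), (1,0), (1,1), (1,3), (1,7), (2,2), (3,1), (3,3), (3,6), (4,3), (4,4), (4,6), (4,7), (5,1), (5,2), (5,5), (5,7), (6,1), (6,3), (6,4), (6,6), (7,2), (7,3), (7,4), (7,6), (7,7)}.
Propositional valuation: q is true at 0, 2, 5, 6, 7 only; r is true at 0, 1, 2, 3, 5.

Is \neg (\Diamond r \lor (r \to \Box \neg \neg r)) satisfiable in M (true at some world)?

Recall that \Box ψ holds at a world iff ψ holds at every accessible world, and \Diamond ψ holds iff ψ holds at some accessible world.
Let φ = \neg (\Diamond r \lor (r \to \Box \neg \neg r)). Evaluate φ at each world:
  0 (successors {0, 2, 5, 6, 7}): φ is false.
  1 (successors {0, 1, 3, 7}): φ is false.
  2 (successors {2}): φ is false.
  3 (successors {1, 3, 6}): φ is false.
  4 (successors {3, 4, 6, 7}): φ is false.
  5 (successors {1, 2, 5, 7}): φ is false.
  6 (successors {1, 3, 4, 6}): φ is false.
  7 (successors {2, 3, 4, 6, 7}): φ is false.
For instance, at 4:
  At 4: \Diamond r \lor (r \to \Box \neg \neg r) is true, so \neg (\Diamond r \lor (r \to \Box \neg \neg r)) is false.
    At 4: \Diamond r is true, r \to \Box \neg \neg r is true, so \Diamond r \lor (r \to \Box \neg \neg r) is true.
      At 4: \Diamond r requires r at some successor in {3, 4, 6, 7}.
        r holds at 3, so \Diamond r is true at 4.
      At 4: r is false, \Box \neg \neg r is false, so r \to \Box \neg \neg r is true.

No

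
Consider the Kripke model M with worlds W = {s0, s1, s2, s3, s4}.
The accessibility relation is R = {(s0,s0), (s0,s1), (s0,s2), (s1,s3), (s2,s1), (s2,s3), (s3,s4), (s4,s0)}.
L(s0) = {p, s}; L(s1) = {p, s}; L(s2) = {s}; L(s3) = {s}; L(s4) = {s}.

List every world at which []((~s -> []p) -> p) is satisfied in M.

s4

Let φ = []((~s -> []p) -> p). Evaluate φ at each world:
  s0 (successors {s0, s1, s2}): φ is false.
  s1 (successors {s3}): φ is false.
  s2 (successors {s1, s3}): φ is false.
  s3 (successors {s4}): φ is false.
  s4 (successors {s0}): φ is true.
For instance, at s4:
  At s4: []((~s -> []p) -> p) requires (~s -> []p) -> p at every successor {s0}.
      At s0: ~s -> []p is true, p is true, so (~s -> []p) -> p is true.
  So []((~s -> []p) -> p) is true at s4.
Satisfying worlds: {s4}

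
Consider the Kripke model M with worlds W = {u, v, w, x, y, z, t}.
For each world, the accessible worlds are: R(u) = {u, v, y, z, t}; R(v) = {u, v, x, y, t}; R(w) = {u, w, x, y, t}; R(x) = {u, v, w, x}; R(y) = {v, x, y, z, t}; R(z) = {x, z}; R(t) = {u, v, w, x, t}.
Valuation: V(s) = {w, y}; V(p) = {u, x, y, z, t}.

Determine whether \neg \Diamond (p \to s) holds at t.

Recall that \Diamond ψ holds at a world iff ψ holds at some accessible world.
At t: \Diamond (p \to s) is true, so \neg \Diamond (p \to s) is false.
  At t: \Diamond (p \to s) requires p \to s at some successor in {u, v, w, x, t}.
    p \to s holds at v, so \Diamond (p \to s) is true at t.

No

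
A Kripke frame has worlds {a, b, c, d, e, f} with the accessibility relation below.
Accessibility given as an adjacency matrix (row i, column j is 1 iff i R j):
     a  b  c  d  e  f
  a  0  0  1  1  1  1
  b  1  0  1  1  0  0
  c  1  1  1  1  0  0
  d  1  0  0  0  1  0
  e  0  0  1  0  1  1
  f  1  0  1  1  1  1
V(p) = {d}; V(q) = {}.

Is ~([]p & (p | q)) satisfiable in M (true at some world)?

Yes

Let φ = ~([]p & (p | q)). Evaluate φ at each world:
  a (successors {c, d, e, f}): φ is true.
  b (successors {a, c, d}): φ is true.
  c (successors {a, b, c, d}): φ is true.
  d (successors {a, e}): φ is true.
  e (successors {c, e, f}): φ is true.
  f (successors {a, c, d, e, f}): φ is true.
Detail at a (witness):
  At a: []p & (p | q) is false, so ~([]p & (p | q)) is true.
    At a: []p is false, p | q is false, so []p & (p | q) is false.
      At a: []p requires p at every successor {c, d, e, f}.
        p fails at c, so []p is false at a.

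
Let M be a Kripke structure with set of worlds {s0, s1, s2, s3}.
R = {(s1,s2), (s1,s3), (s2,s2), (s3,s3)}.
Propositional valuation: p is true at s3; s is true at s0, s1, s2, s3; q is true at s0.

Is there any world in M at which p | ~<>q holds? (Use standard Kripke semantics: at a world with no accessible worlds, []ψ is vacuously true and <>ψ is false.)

Yes

Let φ = p | ~<>q. Evaluate φ at each world:
  s0 (successors ∅): φ is true.
  s1 (successors {s2, s3}): φ is true.
  s2 (successors {s2}): φ is true.
  s3 (successors {s3}): φ is true.
Detail at s0 (witness):
  At s0: p is false, ~<>q is true, so p | ~<>q is true.
    At s0: <>q is false, so ~<>q is true.
      At s0: no accessible worlds, so <>q is false.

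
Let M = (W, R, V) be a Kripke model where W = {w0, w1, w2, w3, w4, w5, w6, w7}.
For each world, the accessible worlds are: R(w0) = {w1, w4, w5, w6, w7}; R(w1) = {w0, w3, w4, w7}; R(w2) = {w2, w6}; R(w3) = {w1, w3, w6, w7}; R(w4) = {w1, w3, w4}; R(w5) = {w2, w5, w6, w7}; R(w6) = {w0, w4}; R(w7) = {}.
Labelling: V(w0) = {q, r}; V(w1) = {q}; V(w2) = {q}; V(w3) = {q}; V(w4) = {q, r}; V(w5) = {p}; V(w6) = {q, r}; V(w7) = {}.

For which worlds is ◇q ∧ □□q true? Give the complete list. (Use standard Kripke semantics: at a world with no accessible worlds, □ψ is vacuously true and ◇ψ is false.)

Recall that □ψ holds at a world iff ψ holds at every accessible world, and ◇ψ holds iff ψ holds at some accessible world.
Let φ = ◇q ∧ □□q. Evaluate φ at each world:
  w0 (successors {w1, w4, w5, w6, w7}): φ is false.
  w1 (successors {w0, w3, w4, w7}): φ is false.
  w2 (successors {w2, w6}): φ is true.
  w3 (successors {w1, w3, w6, w7}): φ is false.
  w4 (successors {w1, w3, w4}): φ is false.
  w5 (successors {w2, w5, w6, w7}): φ is false.
  w6 (successors {w0, w4}): φ is false.
  w7 (successors ∅): φ is false.
For instance, at w2:
  At w2: ◇q is true, □□q is true, so ◇q ∧ □□q is true.
    At w2: ◇q requires q at some successor in {w2, w6}.
      q holds at w2, so ◇q is true at w2.
    At w2: □□q requires □q at every successor {w2, w6}.
      At w2: □q is true.
      At w6: □q is true.
    So □□q is true at w2.
Satisfying worlds: {w2}

w2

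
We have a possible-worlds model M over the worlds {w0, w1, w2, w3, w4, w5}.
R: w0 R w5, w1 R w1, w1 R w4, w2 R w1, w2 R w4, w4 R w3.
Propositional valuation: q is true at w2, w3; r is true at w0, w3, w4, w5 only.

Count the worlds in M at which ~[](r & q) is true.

Let φ = ~[](r & q). Evaluate φ at each world:
  w0 (successors {w5}): φ is true.
  w1 (successors {w1, w4}): φ is true.
  w2 (successors {w1, w4}): φ is true.
  w3 (successors ∅): φ is false.
  w4 (successors {w3}): φ is false.
  w5 (successors ∅): φ is false.
For instance, at w1:
  At w1: [](r & q) is false, so ~[](r & q) is true.
    At w1: [](r & q) requires r & q at every successor {w1, w4}.
      r & q fails at w1, so [](r & q) is false at w1.
Satisfying worlds: {w0, w1, w2}

3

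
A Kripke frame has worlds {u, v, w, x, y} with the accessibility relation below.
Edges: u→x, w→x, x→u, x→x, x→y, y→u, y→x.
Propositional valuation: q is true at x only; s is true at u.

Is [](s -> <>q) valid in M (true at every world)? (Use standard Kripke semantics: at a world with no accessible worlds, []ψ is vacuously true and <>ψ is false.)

Let φ = [](s -> <>q). Evaluate φ at each world:
  u (successors {x}): φ is true.
  v (successors ∅): φ is true.
  w (successors {x}): φ is true.
  x (successors {u, x, y}): φ is true.
  y (successors {u, x}): φ is true.
For instance, at w:
  At w: [](s -> <>q) requires s -> <>q at every successor {x}.
      At x: s is false, <>q is true, so s -> <>q is true.
  So [](s -> <>q) is true at w.

Yes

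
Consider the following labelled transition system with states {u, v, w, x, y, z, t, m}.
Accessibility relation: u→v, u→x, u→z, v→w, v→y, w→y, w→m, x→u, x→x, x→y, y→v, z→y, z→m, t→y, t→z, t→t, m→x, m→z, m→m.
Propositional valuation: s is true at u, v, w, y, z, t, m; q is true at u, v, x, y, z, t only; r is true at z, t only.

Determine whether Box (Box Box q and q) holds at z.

At z: Box (Box Box q and q) requires Box Box q and q at every successor {y, m}.
  Box Box q and q fails at y, so Box (Box Box q and q) is false at z.
    At y: Box Box q is false, q is true, so Box Box q and q is false.
      At y: Box Box q requires Box q at every successor {v}.
        Box q fails at v, so Box Box q is false at y.

No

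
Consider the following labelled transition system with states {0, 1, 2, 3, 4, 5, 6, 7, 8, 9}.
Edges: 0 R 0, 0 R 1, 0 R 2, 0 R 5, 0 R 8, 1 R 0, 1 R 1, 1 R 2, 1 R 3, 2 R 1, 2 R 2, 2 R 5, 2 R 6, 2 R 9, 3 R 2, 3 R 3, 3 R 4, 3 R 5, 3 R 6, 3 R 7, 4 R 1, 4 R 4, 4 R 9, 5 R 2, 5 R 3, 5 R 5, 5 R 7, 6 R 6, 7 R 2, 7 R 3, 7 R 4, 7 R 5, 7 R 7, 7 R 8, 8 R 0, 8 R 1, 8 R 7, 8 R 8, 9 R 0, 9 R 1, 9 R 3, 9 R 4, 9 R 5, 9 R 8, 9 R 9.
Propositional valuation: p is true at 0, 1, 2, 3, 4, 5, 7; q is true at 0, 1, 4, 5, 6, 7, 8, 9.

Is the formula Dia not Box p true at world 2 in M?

Yes

Recall that Box ψ holds at a world iff ψ holds at every accessible world, and Dia ψ holds iff ψ holds at some accessible world.
At 2: Dia not Box p requires not Box p at some successor in {1, 2, 5, 6, 9}.
  not Box p holds at 2, so Dia not Box p is true at 2.
    At 2: Box p is false, so not Box p is true.
      At 2: Box p requires p at every successor {1, 2, 5, 6, 9}.
        p fails at 6, so Box p is false at 2.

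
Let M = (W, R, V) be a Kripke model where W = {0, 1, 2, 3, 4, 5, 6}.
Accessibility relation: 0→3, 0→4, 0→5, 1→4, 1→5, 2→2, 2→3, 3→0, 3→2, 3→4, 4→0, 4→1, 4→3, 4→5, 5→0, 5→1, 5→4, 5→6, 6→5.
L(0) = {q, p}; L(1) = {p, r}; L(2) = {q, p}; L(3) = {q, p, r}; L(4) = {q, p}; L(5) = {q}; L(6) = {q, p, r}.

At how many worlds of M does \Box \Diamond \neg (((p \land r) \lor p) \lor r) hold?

Recall that \Box ψ holds at a world iff ψ holds at every accessible world, and \Diamond ψ holds iff ψ holds at some accessible world.
Let φ = \Box \Diamond \neg (((p \land r) \lor p) \lor r). Evaluate φ at each world:
  0 (successors {3, 4, 5}): φ is false.
  1 (successors {4, 5}): φ is false.
  2 (successors {2, 3}): φ is false.
  3 (successors {0, 2, 4}): φ is false.
  4 (successors {0, 1, 3, 5}): φ is false.
  5 (successors {0, 1, 4, 6}): φ is true.
  6 (successors {5}): φ is false.
For instance, at 1:
  At 1: \Box \Diamond \neg (((p \land r) \lor p) \lor r) requires \Diamond \neg (((p \land r) \lor p) \lor r) at every successor {4, 5}.
    \Diamond \neg (((p \land r) \lor p) \lor r) fails at 5, so \Box \Diamond \neg (((p \land r) \lor p) \lor r) is false at 1.
      At 5: \Diamond \neg (((p \land r) \lor p) \lor r) requires \neg (((p \land r) \lor p) \lor r) at some successor in {0, 1, 4, 6}.
        At 0: \neg (((p \land r) \lor p) \lor r) is false.
        At 1: \neg (((p \land r) \lor p) \lor r) is false.
        At 4: \neg (((p \land r) \lor p) \lor r) is false.
        At 6: \neg (((p \land r) \lor p) \lor r) is false.
      So \Diamond \neg (((p \land r) \lor p) \lor r) is false at 5.
Satisfying worlds: {5}

1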